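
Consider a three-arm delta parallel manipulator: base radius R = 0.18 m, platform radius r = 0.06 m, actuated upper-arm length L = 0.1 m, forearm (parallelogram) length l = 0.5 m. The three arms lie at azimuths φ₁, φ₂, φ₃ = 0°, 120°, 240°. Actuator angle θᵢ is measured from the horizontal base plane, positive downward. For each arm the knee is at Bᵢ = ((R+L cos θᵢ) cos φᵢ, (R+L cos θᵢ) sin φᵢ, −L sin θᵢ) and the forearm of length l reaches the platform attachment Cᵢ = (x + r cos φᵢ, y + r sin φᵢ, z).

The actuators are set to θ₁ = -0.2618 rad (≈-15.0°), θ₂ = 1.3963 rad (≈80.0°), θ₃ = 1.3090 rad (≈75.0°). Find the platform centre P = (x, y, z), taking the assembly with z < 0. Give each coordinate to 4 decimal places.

(0.2349, -0.0119, -0.4736)

arm 1 at φ=0.0°: ρ1 = 0.2166;  centre 1 = (0.2166, 0.0000, 0.0259)
centre 2 = (0.1374·cos120.0°, 0.1374·sin120.0°, -0.0985) = (-0.0687, 0.1190, -0.0985)
φ3=240.0°: virtual centre (-0.0729, -0.1263, -0.0966), radius l
subtract pairs → two planes through P
linear system: -0.5705x+0.2379y = -0.0190−-0.2487z; -0.5791x+-0.2527y = -0.0170−-0.2449z
Cramer: x(z) = 0.0314-0.4296z;  y(z) = -0.0047+0.0152z
quadratic in z: (1.1848)z²+(0.1073)z+(-0.2150)=0, √Δ=1.0151 → z ∈ {-0.4736, 0.3831}; z = -0.4736 (taking z<0)
x = 0.2349, y = -0.0119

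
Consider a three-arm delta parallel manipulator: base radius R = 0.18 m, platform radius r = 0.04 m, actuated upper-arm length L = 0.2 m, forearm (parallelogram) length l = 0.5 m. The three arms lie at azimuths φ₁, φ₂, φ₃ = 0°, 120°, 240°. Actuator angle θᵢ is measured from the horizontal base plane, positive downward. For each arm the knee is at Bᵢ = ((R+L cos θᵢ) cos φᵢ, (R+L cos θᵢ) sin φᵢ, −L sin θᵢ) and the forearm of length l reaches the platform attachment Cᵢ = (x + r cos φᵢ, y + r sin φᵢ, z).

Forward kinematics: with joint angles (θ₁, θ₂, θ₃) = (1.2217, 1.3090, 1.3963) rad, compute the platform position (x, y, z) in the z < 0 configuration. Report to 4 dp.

(0.0277, 0.0160, -0.6539)

arm 1 at φ=0.0°: e+L cos θ1 = 0.2084;  centre 1 = (0.2084, 0.0000, -0.1879)
φ2=120.0°: virtual centre (-0.0959, 0.1661, -0.1932), radius l
centre 3 = (0.1747·cos240.0°, 0.1747·sin240.0°, -0.1970) = (-0.0874, -0.1513, -0.1970)
eliminate P² terms by subtracting sphere 1 from 2 and 3
[-0.6086 0.3321 -0.0105]·P = -0.0047;  [-0.5915 -0.3026 -0.0181]·P = -0.0094
det = 0.3807;  x = 0.0119+-0.0241z,  y = 0.0078+-0.0125z
into |P−centre ₁|² = l²: 1.0007z² + 0.3851z + -0.1760 = 0;  Δ = 0.8529;  z = -0.6539 or 0.2690 → z<0 root = -0.6539
x = 0.0277, y = 0.0160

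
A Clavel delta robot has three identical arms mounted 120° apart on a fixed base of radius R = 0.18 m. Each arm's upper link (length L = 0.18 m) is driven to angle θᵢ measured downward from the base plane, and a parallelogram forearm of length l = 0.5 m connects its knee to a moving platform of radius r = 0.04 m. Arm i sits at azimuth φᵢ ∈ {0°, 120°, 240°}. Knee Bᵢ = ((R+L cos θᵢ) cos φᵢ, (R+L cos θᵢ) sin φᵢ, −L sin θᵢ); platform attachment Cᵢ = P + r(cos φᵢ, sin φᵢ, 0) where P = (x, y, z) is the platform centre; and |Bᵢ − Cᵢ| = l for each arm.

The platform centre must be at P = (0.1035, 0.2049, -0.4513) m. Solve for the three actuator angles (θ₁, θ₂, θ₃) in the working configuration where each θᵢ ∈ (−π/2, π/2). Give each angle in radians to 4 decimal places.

rotate P by −φ1: (0.1035, 0.2049, -0.4513)
  e−x'=0.0365;  (l²−L²−(e−x')²−y'²−z²)/2L = -0.0816
  √(A²+B²)=0.4528;  θ1 = -1.4901+1.7521 ≈ 0.2620
rotate P by −φ2: (0.1257, -0.1921, -0.4513)
  e−x'=0.0143;  (l²−L²−(e−x')²−y'²−z²)/2L = -0.0644
  γ=atan2(-0.4513,0.0143)=-1.5391;  ψ=arccos(-0.1426)=1.7138;  θ2=γ+ψ≈0.1747
arm 3 (φ=240.0°): x'=-0.2292, y'=-0.0128
  e−x'=0.3692;  (l²−L²−(e−x')²−y'²−z²)/2L = -0.3404
  θ3 = atan2(B,A) + arccos(C/0.5831) = 1.3091

θ₁ = 0.2620, θ₂ = 0.1747, θ₃ = 1.3091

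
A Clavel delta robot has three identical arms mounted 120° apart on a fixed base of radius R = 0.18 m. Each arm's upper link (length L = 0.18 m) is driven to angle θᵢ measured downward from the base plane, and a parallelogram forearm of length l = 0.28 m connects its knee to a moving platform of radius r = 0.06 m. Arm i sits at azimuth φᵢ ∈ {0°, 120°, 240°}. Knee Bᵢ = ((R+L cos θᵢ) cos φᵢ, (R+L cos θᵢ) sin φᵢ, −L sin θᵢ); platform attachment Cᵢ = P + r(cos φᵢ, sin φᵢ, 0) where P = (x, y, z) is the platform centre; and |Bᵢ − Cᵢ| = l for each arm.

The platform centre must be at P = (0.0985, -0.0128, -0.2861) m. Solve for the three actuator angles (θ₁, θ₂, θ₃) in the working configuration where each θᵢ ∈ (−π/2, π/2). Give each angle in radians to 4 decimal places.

arm 1 (φ=0.0°): x'=0.0985, y'=-0.0128
  A=0.0215, B=-0.2861, C=(l²−L²−A²−y'²−z²)/(2L)=-0.1013
  γ=atan2(-0.2861,0.0215)=-1.4958;  ψ=arccos(-0.3532)=1.9318;  θ1=γ+ψ≈0.4360
rotate P by −φ2: (-0.0603, -0.0789, -0.2861)
  e−x'=0.1803;  (l²−L²−(e−x')²−y'²−z²)/2L = -0.2072
  γ=atan2(-0.2861,0.1803)=-1.0084;  ψ=arccos(-0.6127)=2.2303;  θ2=γ+ψ≈1.2219
φ3=240.0° → target in arm frame (-0.0382, 0.0917)
  A cos θ + B sin θ = C:  0.1582·cos θ + -0.2861·sin θ = -0.1924
  γ=atan2(-0.2861,0.1582)=-1.0658;  ψ=arccos(-0.5887)=2.2002;  θ3=γ+ψ≈1.1344

θ₁ = 0.4360, θ₂ = 1.2219, θ₃ = 1.1344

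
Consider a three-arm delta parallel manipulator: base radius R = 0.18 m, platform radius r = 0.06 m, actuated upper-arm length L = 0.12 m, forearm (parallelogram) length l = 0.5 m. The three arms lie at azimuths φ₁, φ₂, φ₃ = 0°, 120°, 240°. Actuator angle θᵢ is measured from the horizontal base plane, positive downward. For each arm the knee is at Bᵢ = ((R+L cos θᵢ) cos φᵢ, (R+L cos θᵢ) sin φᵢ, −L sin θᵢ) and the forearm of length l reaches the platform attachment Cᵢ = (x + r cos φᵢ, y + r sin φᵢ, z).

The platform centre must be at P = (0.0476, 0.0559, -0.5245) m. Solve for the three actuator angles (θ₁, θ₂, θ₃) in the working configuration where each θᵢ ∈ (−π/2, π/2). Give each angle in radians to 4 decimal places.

φ1=0.0° → target in arm frame (0.0476, 0.0559)
  e−x'=0.0724;  (l²−L²−(e−x')²−y'²−z²)/2L = -0.1994
  γ=atan2(-0.5245,0.0724)=-1.4336;  ψ=arccos(-0.3767)=1.9570;  θ1=γ+ψ≈0.5234
rotate P by −φ2: (0.0246, -0.0692, -0.5245)
  e−x'=0.0954;  (l²−L²−(e−x')²−y'²−z²)/2L = -0.2224
  √(A²+B²)=0.5331;  θ2 = -1.3909+2.0012 ≈ 0.6103
rotate P by −φ3: (-0.0722, 0.0133, -0.5245)
  A=0.1922, B=-0.5245, C=(l²−L²−A²−y'²−z²)/(2L)=-0.3193
  √(A²+B²)=0.5586;  θ3 = -1.2195+2.1792 ≈ 0.9596

θ₁ = 0.5234, θ₂ = 0.6103, θ₃ = 0.9596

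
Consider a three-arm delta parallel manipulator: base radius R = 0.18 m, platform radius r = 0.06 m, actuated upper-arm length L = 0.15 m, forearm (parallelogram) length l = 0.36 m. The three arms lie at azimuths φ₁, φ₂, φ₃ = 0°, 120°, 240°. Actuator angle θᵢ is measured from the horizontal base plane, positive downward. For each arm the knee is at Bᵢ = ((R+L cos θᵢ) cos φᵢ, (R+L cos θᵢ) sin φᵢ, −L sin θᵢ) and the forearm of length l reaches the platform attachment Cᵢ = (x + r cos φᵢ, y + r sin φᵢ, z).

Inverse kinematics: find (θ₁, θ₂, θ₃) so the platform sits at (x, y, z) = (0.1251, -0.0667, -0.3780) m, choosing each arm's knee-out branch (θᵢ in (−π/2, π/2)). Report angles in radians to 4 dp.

arm 1 (φ=0.0°): x'=0.1251, y'=-0.0667
  A=-0.0051, B=-0.3780, C=(l²−L²−A²−y'²−z²)/(2L)=-0.1342
  θ1 = atan2(B,A) + arccos(C/0.3780) = 0.3494
arm 2 (φ=120.0°): x'=-0.1203, y'=-0.0750
  A=0.2403, B=-0.3780, C=(l²−L²−A²−y'²−z²)/(2L)=-0.3305
  θ2 = atan2(B,A) + arccos(C/0.4479) = 1.3963
arm 3 (φ=240.0°): x'=-0.0048, y'=0.1417
  e−x'=0.1248;  (l²−L²−(e−x')²−y'²−z²)/2L = -0.2381
  γ=atan2(-0.3780,0.1248)=-1.2519;  ψ=arccos(-0.5982)=2.2120;  θ3=γ+ψ≈0.9601

θ₁ = 0.3494, θ₂ = 1.3963, θ₃ = 0.9601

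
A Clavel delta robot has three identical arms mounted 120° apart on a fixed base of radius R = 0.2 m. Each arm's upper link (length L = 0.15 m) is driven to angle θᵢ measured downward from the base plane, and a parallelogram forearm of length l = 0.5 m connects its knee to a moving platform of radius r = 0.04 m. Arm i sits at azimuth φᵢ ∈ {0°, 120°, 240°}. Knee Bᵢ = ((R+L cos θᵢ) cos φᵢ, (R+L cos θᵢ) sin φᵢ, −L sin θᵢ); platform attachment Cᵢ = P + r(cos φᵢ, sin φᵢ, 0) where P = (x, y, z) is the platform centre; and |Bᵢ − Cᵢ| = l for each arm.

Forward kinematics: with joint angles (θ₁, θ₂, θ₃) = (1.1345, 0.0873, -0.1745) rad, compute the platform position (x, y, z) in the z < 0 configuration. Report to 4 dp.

(-0.1918, -0.0300, -0.4129)

arm 1 at φ=0.0°: (R−r)+L cos θ1 = 0.2234;  S1 = (0.2234, 0.0000, -0.1359)
S2 = (0.3094·cos120.0°, 0.3094·sin120.0°, -0.0131) = (-0.1547, 0.2680, -0.0131)
φ3=240.0°: virtual centre (-0.1539, -0.2665, 0.0260), radius l
subtract pairs → two planes through P
plane₁₂: -0.7562x+0.5359y+0.2457z = 0.0275
det = 0.8074;  x = -0.0361+0.3773z,  y = 0.0005+0.0738z
quadratic in z: (1.1478)z²+(0.0762)z+(-0.1642)=0, √Δ=0.8716 → z ∈ {-0.4129, 0.3465}; z = -0.4129 (taking z<0)
x = -0.1918, y = -0.0300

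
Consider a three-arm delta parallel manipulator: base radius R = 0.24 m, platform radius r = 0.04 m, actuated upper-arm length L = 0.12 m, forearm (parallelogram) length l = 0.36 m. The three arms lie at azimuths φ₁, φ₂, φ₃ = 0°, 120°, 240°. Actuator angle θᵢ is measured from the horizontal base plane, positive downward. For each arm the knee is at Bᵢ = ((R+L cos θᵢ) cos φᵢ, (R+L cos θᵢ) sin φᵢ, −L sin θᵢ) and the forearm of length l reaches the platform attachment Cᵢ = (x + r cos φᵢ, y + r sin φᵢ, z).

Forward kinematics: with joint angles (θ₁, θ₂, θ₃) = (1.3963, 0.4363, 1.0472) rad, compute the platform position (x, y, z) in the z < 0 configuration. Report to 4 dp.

(-0.0687, 0.0516, -0.3258)

centre 1 = (0.2208·cos0.0°, 0.2208·sin0.0°, -0.1182) = (0.2208, 0.0000, -0.1182)
φ2=120.0°: virtual centre (-0.1544, 0.2674, -0.0507), radius l
φ3=240.0°: virtual centre (-0.1300, -0.2252, -0.1039), radius l
eliminate P² terms by subtracting sphere 1 from 2 and 3
plane₁₂: -0.7504x+0.5348y+0.1349z = 0.0352
det = 0.7132;  x = -0.0340+0.1066z,  y = 0.0181+-0.1028z
quadratic in z: (1.0219)z²+(0.1783)z+(-0.0504)=0, √Δ=0.4876 → z ∈ {-0.3258, 0.1513}; z = -0.3258 (taking z<0)
x = -0.0687, y = 0.0516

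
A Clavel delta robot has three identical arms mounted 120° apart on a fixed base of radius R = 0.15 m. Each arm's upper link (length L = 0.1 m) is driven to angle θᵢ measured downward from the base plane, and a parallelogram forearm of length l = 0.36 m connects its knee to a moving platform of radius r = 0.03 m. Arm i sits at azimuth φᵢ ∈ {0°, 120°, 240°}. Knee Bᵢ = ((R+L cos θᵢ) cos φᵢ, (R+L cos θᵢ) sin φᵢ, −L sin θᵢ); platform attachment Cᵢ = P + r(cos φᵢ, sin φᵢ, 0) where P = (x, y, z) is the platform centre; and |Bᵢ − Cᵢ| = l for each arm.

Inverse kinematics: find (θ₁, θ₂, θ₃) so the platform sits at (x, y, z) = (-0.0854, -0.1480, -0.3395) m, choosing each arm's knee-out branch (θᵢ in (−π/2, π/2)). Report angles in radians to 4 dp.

θ₁ = 1.3966, θ₂ = 1.3970, θ₃ = -0.1743

φ1=0.0° → target in arm frame (-0.0854, -0.1480)
  A cos θ + B sin θ = C:  0.2054·cos θ + -0.3395·sin θ = -0.2988
  γ=atan2(-0.3395,0.2054)=-1.0267;  ψ=arccos(-0.7529)=2.4233;  θ1=γ+ψ≈1.3966
φ2=120.0° → target in arm frame (-0.0855, 0.1480)
  A=0.2055, B=-0.3395, C=(l²−L²−A²−y'²−z²)/(2L)=-0.2989
  γ=atan2(-0.3395,0.2055)=-1.0265;  ψ=arccos(-0.7531)=2.4235;  θ2=γ+ψ≈1.3970
arm 3 (φ=240.0°): x'=0.1709, y'=0.0000
  A=-0.0509, B=-0.3395, C=(l²−L²−A²−y'²−z²)/(2L)=0.0088
  √(A²+B²)=0.3433;  θ3 = -1.7195+1.5453 ≈ -0.1743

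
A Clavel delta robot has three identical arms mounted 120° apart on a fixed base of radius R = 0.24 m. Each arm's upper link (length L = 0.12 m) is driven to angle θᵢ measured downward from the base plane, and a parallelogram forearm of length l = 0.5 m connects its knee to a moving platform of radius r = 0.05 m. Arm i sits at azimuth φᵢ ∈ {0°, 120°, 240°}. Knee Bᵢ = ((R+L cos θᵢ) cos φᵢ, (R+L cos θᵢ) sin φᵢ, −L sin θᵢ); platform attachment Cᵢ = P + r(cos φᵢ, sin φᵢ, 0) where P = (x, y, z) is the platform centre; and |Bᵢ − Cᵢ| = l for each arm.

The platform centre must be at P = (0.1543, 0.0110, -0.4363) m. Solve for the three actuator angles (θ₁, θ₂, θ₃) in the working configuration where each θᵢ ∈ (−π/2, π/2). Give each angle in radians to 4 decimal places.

θ₁ = -0.3489, θ₂ = 0.8728, θ₃ = 0.9602

arm 1 (φ=0.0°): x'=0.1543, y'=0.0110
  e−x'=0.0357;  (l²−L²−(e−x')²−y'²−z²)/2L = 0.1827
  √(A²+B²)=0.4378;  θ1 = -1.4892+1.1403 ≈ -0.3489
arm 2 (φ=120.0°): x'=-0.0676, y'=-0.1391
  A cos θ + B sin θ = C:  0.2576·cos θ + -0.4363·sin θ = -0.1687
  γ=atan2(-0.4363,0.2576)=-1.0374;  ψ=arccos(-0.3329)=1.9102;  θ2=γ+ψ≈0.8728
φ3=240.0° → target in arm frame (-0.0867, 0.1281)
  e−x'=0.2767;  (l²−L²−(e−x')²−y'²−z²)/2L = -0.1989
  θ3 = atan2(B,A) + arccos(C/0.5166) = 0.9602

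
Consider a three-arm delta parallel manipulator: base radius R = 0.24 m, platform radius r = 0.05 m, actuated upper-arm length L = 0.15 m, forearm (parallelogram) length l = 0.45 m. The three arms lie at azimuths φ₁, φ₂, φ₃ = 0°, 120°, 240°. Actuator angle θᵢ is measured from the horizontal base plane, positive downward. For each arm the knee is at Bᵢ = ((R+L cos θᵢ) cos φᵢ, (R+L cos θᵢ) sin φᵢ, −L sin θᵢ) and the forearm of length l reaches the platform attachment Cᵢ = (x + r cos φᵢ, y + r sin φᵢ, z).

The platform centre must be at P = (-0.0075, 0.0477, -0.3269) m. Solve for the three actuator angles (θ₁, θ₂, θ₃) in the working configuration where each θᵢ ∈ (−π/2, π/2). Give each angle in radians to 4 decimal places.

arm 1 (φ=0.0°): x'=-0.0075, y'=0.0477
  e−x'=0.1975;  (l²−L²−(e−x')²−y'²−z²)/2L = 0.1062
  θ1 = atan2(B,A) + arccos(C/0.3819) = 0.2617
arm 2 (φ=120.0°): x'=0.0451, y'=-0.0174
  A cos θ + B sin θ = C:  0.1449·cos θ + -0.3269·sin θ = 0.1728
  √(A²+B²)=0.3576;  θ2 = -1.1535+1.0666 ≈ -0.0869
arm 3 (φ=240.0°): x'=-0.0376, y'=-0.0303
  A cos θ + B sin θ = C:  0.2276·cos θ + -0.3269·sin θ = 0.0681
  √(A²+B²)=0.3983;  θ3 = -0.9627+1.3990 ≈ 0.4363

θ₁ = 0.2617, θ₂ = -0.0869, θ₃ = 0.4363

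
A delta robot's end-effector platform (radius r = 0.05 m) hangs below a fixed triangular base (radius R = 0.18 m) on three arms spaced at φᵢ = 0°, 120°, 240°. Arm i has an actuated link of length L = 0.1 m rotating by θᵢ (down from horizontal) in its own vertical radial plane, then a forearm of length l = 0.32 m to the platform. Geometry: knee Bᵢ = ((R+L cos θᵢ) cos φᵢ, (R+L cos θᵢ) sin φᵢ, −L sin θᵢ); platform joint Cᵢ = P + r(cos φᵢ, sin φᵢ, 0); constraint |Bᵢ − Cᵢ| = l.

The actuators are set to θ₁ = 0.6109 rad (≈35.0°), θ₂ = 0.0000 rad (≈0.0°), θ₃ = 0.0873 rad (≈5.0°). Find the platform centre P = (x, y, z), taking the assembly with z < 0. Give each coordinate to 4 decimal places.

φ1=0.0°: virtual centre (0.2119, 0.0000, -0.0574), radius l
φ2=120.0°: virtual centre (-0.1150, 0.1992, 0.0000), radius l
centre 3 = (0.2296·cos240.0°, 0.2296·sin240.0°, -0.0087) = (-0.1148, -0.1989, -0.0087)
|centre ₂|²−|centre ₁|² = 0.0047;  |centre ₃|²−|centre ₁|² = 0.0046
plane₁₂: -0.6538x+0.3984y+0.1147z = 0.0047
Cramer: x(z) = -0.0071+0.1622z;  y(z) = 0.0001-0.0218z
sphere 1 gives Az²+Bz+C=0 with A=1.0268, B=0.0437, C=-0.0511;  B²−4AC=0.2119;  roots -0.2454, 0.2029;  negative root z = -0.2454
x = -0.0469, y = 0.0055

(-0.0469, 0.0055, -0.2454)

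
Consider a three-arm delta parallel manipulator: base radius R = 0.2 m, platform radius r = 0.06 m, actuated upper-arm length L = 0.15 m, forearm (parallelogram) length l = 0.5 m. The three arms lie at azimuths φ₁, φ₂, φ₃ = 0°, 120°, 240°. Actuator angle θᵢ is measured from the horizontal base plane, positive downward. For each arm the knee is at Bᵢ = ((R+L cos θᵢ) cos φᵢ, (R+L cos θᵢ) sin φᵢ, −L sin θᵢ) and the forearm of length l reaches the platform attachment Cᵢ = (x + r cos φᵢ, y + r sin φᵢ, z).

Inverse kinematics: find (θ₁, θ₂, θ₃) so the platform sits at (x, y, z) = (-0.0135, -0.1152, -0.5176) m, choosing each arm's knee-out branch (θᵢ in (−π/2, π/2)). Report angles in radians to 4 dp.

θ₁ = 0.7854, θ₂ = 1.0471, θ₃ = 0.3489

rotate P by −φ1: (-0.0135, -0.1152, -0.5176)
  e−x'=0.1535;  (l²−L²−(e−x')²−y'²−z²)/2L = -0.2575
  γ=atan2(-0.5176,0.1535)=-1.2825;  ψ=arccos(-0.4769)=2.0679;  θ1=γ+ψ≈0.7854
arm 2 (φ=120.0°): x'=-0.0930, y'=0.0693
  A cos θ + B sin θ = C:  0.2330·cos θ + -0.5176·sin θ = -0.3317
  θ2 = atan2(B,A) + arccos(C/0.5676) = 1.0471
φ3=240.0° → target in arm frame (0.1065, 0.0459)
  A cos θ + B sin θ = C:  0.0335·cos θ + -0.5176·sin θ = -0.1455
  √(A²+B²)=0.5187;  θ3 = -1.5062+1.8551 ≈ 0.3489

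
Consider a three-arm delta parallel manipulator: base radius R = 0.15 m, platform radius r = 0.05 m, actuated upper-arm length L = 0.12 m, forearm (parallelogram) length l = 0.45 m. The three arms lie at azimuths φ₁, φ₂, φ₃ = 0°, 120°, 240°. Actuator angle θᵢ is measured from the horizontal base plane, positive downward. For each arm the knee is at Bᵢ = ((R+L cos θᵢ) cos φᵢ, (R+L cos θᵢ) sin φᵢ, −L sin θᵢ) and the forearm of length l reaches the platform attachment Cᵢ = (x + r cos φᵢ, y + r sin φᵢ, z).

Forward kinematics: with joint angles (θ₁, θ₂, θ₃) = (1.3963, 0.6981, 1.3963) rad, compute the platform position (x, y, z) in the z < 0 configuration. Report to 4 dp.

centre 1 = (0.1208·cos0.0°, 0.1208·sin0.0°, -0.1182) = (0.1208, 0.0000, -0.1182)
centre 2 = (0.1919·cos120.0°, 0.1919·sin120.0°, -0.0771) = (-0.0960, 0.1662, -0.0771)
arm 3 at φ=240.0°: e+L cos θ3 = 0.1208;  centre 3 = (-0.0604, -0.1046, -0.1182)
eliminate P² terms by subtracting sphere 1 from 2 and 3
[-0.4336 0.3324 0.0821]·P = 0.0142;  [-0.3625 -0.2093 0.0000]·P = 0.0000
Cramer: x(z) = -0.0141+0.0813z;  y(z) = 0.0244-0.1409z
into |P−centre ₁|² = l²: 1.0265z² + 0.2075z + -0.1697 = 0;  Δ = 0.7400;  z = -0.5201 or 0.3179 → z<0 root = -0.5201
x = -0.0564, y = 0.0977

(-0.0564, 0.0977, -0.5201)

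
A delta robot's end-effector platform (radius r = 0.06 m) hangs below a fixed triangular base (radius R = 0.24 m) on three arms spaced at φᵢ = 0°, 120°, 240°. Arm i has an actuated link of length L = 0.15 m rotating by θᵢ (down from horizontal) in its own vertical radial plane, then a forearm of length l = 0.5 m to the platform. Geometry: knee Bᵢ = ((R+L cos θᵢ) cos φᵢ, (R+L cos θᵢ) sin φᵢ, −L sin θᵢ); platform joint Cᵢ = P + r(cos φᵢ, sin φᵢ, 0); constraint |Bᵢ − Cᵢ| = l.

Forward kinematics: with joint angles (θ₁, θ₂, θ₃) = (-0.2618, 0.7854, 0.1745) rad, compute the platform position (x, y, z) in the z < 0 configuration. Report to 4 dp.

centre 1 = (0.3249·cos0.0°, 0.3249·sin0.0°, 0.0388) = (0.3249, 0.0000, 0.0388)
φ2=120.0°: virtual centre (-0.1430, 0.2477, -0.1061), radius l
φ3=240.0°: virtual centre (-0.1639, -0.2838, -0.0260), radius l
eliminate P² terms by subtracting sphere 1 from 2 and 3
plane₁₂: -0.9358x+0.4955y+-0.2898z = -0.0140
det = 1.0155;  x = 0.0073+-0.2253z,  y = -0.0144+0.1594z
into |P−centre ₁|² = l²: 1.0761z² + 0.0608z + -0.1474 = 0;  Δ = 0.6383;  z = -0.3995 or 0.3429 → z<0 root = -0.3995
x = 0.0973, y = -0.0781

(0.0973, -0.0781, -0.3995)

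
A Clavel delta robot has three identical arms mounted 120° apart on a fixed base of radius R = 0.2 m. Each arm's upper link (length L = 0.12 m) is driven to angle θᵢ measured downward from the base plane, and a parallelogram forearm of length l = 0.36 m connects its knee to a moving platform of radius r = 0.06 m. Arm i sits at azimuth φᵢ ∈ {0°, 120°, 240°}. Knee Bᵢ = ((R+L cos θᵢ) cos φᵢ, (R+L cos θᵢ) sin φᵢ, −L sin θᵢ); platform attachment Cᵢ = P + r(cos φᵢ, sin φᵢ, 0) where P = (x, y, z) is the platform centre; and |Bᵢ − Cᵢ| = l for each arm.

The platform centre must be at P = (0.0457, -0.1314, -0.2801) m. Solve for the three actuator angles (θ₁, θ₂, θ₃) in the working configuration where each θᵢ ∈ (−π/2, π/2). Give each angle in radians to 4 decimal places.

arm 1 (φ=0.0°): x'=0.0457, y'=-0.1314
  A cos θ + B sin θ = C:  0.0943·cos θ + -0.2801·sin θ = 0.0441
  θ1 = atan2(B,A) + arccos(C/0.2955) = 0.1750
φ2=120.0° → target in arm frame (-0.1366, 0.0261)
  e−x'=0.2766;  (l²−L²−(e−x')²−y'²−z²)/2L = -0.1686
  √(A²+B²)=0.3937;  θ2 = -0.7916+2.0134 ≈ 1.2218
rotate P by −φ3: (0.0909, 0.1053, -0.2801)
  e−x'=0.0491;  (l²−L²−(e−x')²−y'²−z²)/2L = 0.0969
  γ=atan2(-0.2801,0.0491)=-1.3974;  ψ=arccos(0.3407)=1.2231;  θ3=γ+ψ≈-0.1743

θ₁ = 0.1750, θ₂ = 1.2218, θ₃ = -0.1743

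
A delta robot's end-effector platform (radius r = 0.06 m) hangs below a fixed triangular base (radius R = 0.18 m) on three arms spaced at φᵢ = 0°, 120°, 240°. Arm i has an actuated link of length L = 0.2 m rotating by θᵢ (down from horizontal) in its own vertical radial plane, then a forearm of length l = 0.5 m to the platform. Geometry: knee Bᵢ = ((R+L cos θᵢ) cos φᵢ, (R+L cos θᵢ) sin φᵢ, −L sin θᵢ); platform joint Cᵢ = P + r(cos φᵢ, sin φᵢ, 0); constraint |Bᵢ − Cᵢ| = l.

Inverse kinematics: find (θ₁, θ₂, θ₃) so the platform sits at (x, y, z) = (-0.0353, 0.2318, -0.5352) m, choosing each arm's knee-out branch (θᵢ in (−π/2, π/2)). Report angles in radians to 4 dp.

θ₁ = 1.0469, θ₂ = 0.2617, θ₃ = 1.3962

φ1=0.0° → target in arm frame (-0.0353, 0.2318)
  A cos θ + B sin θ = C:  0.1553·cos θ + -0.5352·sin θ = -0.3857
  √(A²+B²)=0.5573;  θ1 = -1.2884+2.3353 ≈ 1.0469
arm 2 (φ=120.0°): x'=0.2184, y'=-0.0853
  e−x'=-0.0984;  (l²−L²−(e−x')²−y'²−z²)/2L = -0.2335
  θ2 = atan2(B,A) + arccos(C/0.5442) = 0.2617
arm 3 (φ=240.0°): x'=-0.1831, y'=-0.1465
  e−x'=0.3031;  (l²−L²−(e−x')²−y'²−z²)/2L = -0.4744
  θ3 = atan2(B,A) + arccos(C/0.6151) = 1.3962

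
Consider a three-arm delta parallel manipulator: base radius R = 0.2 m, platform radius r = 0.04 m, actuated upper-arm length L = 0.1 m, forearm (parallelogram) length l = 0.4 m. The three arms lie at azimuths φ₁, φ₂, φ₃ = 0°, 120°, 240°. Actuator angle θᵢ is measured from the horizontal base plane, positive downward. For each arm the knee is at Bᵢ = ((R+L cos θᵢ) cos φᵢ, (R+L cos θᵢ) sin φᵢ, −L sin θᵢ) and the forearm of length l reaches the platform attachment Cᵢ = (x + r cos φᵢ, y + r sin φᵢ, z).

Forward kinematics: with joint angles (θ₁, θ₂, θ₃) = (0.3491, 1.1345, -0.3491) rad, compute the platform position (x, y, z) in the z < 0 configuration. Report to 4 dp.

(0.0135, -0.1255, -0.3282)

arm 1 at φ=0.0°: e+L cos θ1 = 0.2540;  S1 = (0.2540, 0.0000, -0.0342)
S2 = (0.2023·cos120.0°, 0.2023·sin120.0°, -0.0906) = (-0.1011, 0.1752, -0.0906)
φ3=240.0°: virtual centre (-0.1270, -0.2199, 0.0342), radius l
|S₂|²−|S₁|² = -0.0165;  |S₃|²−|S₁|² = 0.0000
[-0.7102 0.3503 -0.1129]·P = -0.0165;  [-0.7619 -0.4399 0.1368]·P = 0.0000
det = 0.5793;  x = 0.0126+-0.0030z,  y = -0.0218+0.3162z
into |P−S₁|² = l²: 1.1000z² + 0.0561z + -0.1001 = 0;  Δ = 0.4435;  z = -0.3282 or 0.2772 → z<0 root = -0.3282
x = 0.0135, y = -0.1255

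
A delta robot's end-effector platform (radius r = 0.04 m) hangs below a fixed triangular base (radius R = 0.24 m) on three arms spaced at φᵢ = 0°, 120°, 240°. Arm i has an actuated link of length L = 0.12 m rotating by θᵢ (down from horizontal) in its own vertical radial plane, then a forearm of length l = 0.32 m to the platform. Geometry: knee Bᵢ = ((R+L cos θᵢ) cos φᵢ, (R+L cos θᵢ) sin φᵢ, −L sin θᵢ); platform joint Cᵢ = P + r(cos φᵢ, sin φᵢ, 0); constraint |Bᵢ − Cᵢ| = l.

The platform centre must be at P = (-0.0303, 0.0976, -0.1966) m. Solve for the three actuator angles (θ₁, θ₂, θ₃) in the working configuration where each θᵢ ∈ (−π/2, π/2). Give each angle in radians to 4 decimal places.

θ₁ = 1.0470, θ₂ = -0.3493, θ₃ = 1.3090

arm 1 (φ=0.0°): x'=-0.0303, y'=0.0976
  e−x'=0.2303;  (l²−L²−(e−x')²−y'²−z²)/2L = -0.0551
  γ=atan2(-0.1966,0.2303)=-0.7066;  ψ=arccos(-0.1818)=1.7537;  θ1=γ+ψ≈1.0470
rotate P by −φ2: (0.0997, -0.0226, -0.1966)
  A cos θ + B sin θ = C:  0.1003·cos θ + -0.1966·sin θ = 0.1616
  θ2 = atan2(B,A) + arccos(C/0.2207) = -0.3493
φ3=240.0° → target in arm frame (-0.0694, -0.0750)
  e−x'=0.2694;  (l²−L²−(e−x')²−y'²−z²)/2L = -0.1202
  θ3 = atan2(B,A) + arccos(C/0.3335) = 1.3090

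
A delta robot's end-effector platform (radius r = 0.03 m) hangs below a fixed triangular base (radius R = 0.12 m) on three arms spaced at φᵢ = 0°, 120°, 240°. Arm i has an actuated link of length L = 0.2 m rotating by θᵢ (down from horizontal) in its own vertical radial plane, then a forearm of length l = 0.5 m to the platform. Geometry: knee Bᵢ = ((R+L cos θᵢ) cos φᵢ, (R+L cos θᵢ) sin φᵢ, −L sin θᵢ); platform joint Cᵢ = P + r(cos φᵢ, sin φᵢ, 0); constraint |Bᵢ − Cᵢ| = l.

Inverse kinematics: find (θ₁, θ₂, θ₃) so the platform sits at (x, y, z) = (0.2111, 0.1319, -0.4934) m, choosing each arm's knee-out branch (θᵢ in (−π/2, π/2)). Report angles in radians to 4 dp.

θ₁ = 0.0875, θ₂ = 0.6981, θ₃ = 1.2217

arm 1 (φ=0.0°): x'=0.2111, y'=0.1319
  e−x'=-0.1211;  (l²−L²−(e−x')²−y'²−z²)/2L = -0.1638
  γ=atan2(-0.4934,-0.1211)=-1.8115;  ψ=arccos(-0.3223)=1.8990;  θ1=γ+ψ≈0.0875
arm 2 (φ=120.0°): x'=0.0087, y'=-0.2488
  A=0.0813, B=-0.4934, C=(l²−L²−A²−y'²−z²)/(2L)=-0.2549
  γ=atan2(-0.4934,0.0813)=-1.4074;  ψ=arccos(-0.5097)=2.1056;  θ2=γ+ψ≈0.6981
rotate P by −φ3: (-0.2198, 0.1169, -0.4934)
  A cos θ + B sin θ = C:  0.3098·cos θ + -0.4934·sin θ = -0.3577
  θ3 = atan2(B,A) + arccos(C/0.5826) = 1.2217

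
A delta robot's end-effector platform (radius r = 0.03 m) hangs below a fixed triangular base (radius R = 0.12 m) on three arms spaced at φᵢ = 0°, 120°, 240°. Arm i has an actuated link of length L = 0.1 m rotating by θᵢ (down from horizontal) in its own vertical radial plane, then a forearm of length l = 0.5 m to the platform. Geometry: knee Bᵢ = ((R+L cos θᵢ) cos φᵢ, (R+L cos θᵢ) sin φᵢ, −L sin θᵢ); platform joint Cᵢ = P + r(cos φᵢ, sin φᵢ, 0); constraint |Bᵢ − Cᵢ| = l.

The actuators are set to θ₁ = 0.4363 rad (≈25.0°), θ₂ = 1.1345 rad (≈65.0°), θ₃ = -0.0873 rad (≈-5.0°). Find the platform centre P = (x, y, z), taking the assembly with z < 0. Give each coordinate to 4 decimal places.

(0.0226, -0.1907, -0.4766)

arm 1 at φ=0.0°: e+L cos θ1 = 0.1806;  O1 = (0.1806, 0.0000, -0.0423)
φ2=120.0°: virtual centre (-0.0661, 0.1145, -0.0906), radius l
arm 3 at φ=240.0°: e+L cos θ3 = 0.1896;  O3 = (-0.0948, -0.1642, 0.0087)
eliminate P² terms by subtracting sphere 1 from 2 and 3
plane₁₂: -0.4935x+0.2291y+-0.0967z = -0.0087
det = 0.2883;  x = 0.0086+-0.0292z,  y = -0.0194+0.3594z
into |P−O₁|² = l²: 1.1300z² + 0.0806z + -0.2183 = 0;  Δ = 0.9930;  z = -0.4766 or 0.4053 → z<0 root = -0.4766
x = 0.0226, y = -0.1907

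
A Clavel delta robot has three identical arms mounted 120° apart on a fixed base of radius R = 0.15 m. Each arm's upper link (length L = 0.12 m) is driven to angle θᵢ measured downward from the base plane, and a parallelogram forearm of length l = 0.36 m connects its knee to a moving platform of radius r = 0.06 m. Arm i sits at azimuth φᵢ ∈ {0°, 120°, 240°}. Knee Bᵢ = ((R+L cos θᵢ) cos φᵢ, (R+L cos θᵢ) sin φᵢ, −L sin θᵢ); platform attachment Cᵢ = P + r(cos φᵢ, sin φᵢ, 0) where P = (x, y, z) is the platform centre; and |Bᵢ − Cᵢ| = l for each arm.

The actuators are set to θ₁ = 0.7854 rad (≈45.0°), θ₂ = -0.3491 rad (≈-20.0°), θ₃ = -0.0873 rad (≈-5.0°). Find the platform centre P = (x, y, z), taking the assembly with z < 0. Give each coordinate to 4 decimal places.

(-0.1237, 0.0238, -0.2846)

φ1=0.0°: virtual centre (0.1749, 0.0000, -0.0849), radius l
φ2=120.0°: virtual centre (-0.1014, 0.1756, 0.0410), radius l
φ3=240.0°: virtual centre (-0.1048, -0.1815, 0.0105), radius l
subtract pairs → two planes through P
plane₁₂: -0.5525x+0.3512y+0.2518z = 0.0050
det = 0.3969;  x = -0.0101+0.3989z,  y = -0.0016+-0.0894z
sphere 1 gives Az²+Bz+C=0 with A=1.1671, B=0.0224, C=-0.0882;  B²−4AC=0.4122;  roots -0.2846, 0.2654;  negative root z = -0.2846
x = -0.1237, y = 0.0238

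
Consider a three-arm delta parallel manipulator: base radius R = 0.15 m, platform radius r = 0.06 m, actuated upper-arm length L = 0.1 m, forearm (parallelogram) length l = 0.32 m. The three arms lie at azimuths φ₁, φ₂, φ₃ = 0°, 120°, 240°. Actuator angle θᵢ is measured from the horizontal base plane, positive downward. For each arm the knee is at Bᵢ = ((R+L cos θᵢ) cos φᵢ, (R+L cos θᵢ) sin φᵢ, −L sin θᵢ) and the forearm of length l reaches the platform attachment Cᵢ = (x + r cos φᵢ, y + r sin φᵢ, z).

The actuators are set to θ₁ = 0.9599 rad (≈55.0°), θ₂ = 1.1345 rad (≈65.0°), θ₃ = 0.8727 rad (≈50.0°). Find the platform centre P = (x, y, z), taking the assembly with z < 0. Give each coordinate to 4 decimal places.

(0.0058, -0.0290, -0.3674)

centre 1 = (0.1474·cos0.0°, 0.1474·sin0.0°, -0.0819) = (0.1474, 0.0000, -0.0819)
φ2=120.0°: virtual centre (-0.0661, 0.1145, -0.0906), radius l
arm 3 at φ=240.0°: e+L cos θ3 = 0.1543;  centre 3 = (-0.0771, -0.1336, -0.0766)
subtract pairs → two planes through P
[-0.4270 0.2291 -0.0174]·P = -0.0027;  [-0.4490 -0.2672 0.0106]·P = 0.0012
det = 0.2170;  x = 0.0020+-0.0103z,  y = -0.0081+0.0570z
into |P−centre ₁|² = l²: 1.0034z² + 0.1659z + -0.0745 = 0;  Δ = 0.3265;  z = -0.3674 or 0.2021 → z<0 root = -0.3674
x = 0.0058, y = -0.0290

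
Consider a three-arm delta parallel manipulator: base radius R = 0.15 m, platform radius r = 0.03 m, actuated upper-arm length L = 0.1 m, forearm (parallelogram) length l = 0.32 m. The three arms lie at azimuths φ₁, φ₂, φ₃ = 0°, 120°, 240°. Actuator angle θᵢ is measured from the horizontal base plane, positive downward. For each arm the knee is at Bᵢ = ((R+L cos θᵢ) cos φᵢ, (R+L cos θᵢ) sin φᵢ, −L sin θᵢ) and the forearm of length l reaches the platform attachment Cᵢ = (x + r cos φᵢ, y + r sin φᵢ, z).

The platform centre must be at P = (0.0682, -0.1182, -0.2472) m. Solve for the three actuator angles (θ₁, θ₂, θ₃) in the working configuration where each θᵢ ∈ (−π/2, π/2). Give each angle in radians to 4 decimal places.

φ1=0.0° → target in arm frame (0.0682, -0.1182)
  A=0.0518, B=-0.2472, C=(l²−L²−A²−y'²−z²)/(2L)=0.0732
  γ=atan2(-0.2472,0.0518)=-1.3642;  ψ=arccos(0.2898)=1.2768;  θ1=γ+ψ≈-0.0874
φ2=120.0° → target in arm frame (-0.1365, 0.0000)
  A=0.2565, B=-0.2472, C=(l²−L²−A²−y'²−z²)/(2L)=-0.1724
  γ=atan2(-0.2472,0.2565)=-0.7670;  ψ=arccos(-0.4840)=2.0760;  θ2=γ+ψ≈1.3090
rotate P by −φ3: (0.0683, 0.1182, -0.2472)
  e−x'=0.0517;  (l²−L²−(e−x')²−y'²−z²)/2L = 0.0733
  γ=atan2(-0.2472,0.0517)=-1.3645;  ψ=arccos(0.2901)=1.2765;  θ3=γ+ψ≈-0.0880

θ₁ = -0.0874, θ₂ = 1.3090, θ₃ = -0.0880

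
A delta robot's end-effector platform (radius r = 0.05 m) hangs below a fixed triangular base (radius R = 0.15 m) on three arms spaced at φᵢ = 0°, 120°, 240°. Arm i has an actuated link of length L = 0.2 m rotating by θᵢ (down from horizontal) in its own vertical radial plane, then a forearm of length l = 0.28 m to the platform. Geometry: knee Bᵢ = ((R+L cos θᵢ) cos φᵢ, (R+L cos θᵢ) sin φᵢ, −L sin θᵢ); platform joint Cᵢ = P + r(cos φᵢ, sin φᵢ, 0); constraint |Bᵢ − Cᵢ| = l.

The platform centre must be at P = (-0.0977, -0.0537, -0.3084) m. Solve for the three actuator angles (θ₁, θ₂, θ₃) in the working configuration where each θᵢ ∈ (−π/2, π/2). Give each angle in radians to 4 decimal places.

rotate P by −φ1: (-0.0977, -0.0537, -0.3084)
  A=0.1977, B=-0.3084, C=(l²−L²−A²−y'²−z²)/(2L)=-0.2467
  θ1 = atan2(B,A) + arccos(C/0.3663) = 1.3089
arm 2 (φ=120.0°): x'=0.0023, y'=0.1115
  A=0.0977, B=-0.3084, C=(l²−L²−A²−y'²−z²)/(2L)=-0.1967
  θ2 = atan2(B,A) + arccos(C/0.3235) = 0.9602
arm 3 (φ=240.0°): x'=0.0954, y'=-0.0578
  e−x'=0.0046;  (l²−L²−(e−x')²−y'²−z²)/2L = -0.1502
  γ=atan2(-0.3084,0.0046)=-1.5557;  ψ=arccos(-0.4869)=2.0793;  θ3=γ+ψ≈0.5236

θ₁ = 1.3089, θ₂ = 0.9602, θ₃ = 0.5236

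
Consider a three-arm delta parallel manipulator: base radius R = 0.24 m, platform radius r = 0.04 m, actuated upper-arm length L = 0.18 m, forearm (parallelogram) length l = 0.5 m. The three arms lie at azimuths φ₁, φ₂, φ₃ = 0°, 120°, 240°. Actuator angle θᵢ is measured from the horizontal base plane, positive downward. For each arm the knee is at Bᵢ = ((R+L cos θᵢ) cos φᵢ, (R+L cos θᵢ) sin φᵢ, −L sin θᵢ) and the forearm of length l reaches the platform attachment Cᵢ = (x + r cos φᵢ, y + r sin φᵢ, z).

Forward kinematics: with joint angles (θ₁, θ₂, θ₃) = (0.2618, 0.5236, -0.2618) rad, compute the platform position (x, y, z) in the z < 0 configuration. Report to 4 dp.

(-0.0115, -0.0821, -0.3544)

arm 1 at φ=0.0°: e+L cos θ1 = 0.3739;  O1 = (0.3739, 0.0000, -0.0466)
φ2=120.0°: virtual centre (-0.1779, 0.3082, -0.0900), radius l
arm 3 at φ=240.0°: e+L cos θ3 = 0.3739;  O3 = (-0.1869, -0.3238, 0.0466)
eliminate P² terms by subtracting sphere 1 from 2 and 3
[-1.1036 0.6164 -0.0868]·P = -0.0072;  [-1.1216 -0.6476 0.1864]·P = 0.0000
det = 1.4060;  x = 0.0033+0.0417z,  y = -0.0057+0.2155z
sphere 1 gives Az²+Bz+C=0 with A=1.0482, B=0.0598, C=-0.1105;  B²−4AC=0.4668;  roots -0.3544, 0.2974;  negative root z = -0.3544
x = -0.0115, y = -0.0821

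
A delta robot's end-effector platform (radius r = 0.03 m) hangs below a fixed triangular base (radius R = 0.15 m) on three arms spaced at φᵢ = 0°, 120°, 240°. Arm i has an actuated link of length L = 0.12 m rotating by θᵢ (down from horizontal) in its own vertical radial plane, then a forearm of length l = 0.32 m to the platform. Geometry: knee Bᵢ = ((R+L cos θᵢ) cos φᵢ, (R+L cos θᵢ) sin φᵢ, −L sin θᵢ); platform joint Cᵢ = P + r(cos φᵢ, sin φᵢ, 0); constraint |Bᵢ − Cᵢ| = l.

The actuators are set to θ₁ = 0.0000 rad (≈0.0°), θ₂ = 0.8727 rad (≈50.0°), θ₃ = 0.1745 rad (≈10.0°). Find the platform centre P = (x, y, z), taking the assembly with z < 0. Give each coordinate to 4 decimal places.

(0.0514, -0.0631, -0.2507)

arm 1 at φ=0.0°: ρ1 = 0.2400;  centre 1 = (0.2400, 0.0000, 0.0000)
arm 2 at φ=120.0°: ρ2 = 0.1971;  centre 2 = (-0.0986, 0.1707, -0.0919)
φ3=240.0°: virtual centre (-0.1191, -0.2063, -0.0208), radius l
subtract pairs → two planes through P
[-0.6771 0.3414 -0.1839]·P = -0.0103;  [-0.7182 -0.4125 -0.0417]·P = -0.0004
det = 0.5246;  x = 0.0084+-0.1717z,  y = -0.0135+0.1979z
into |P−centre ₁|² = l²: 1.0687z² + 0.0742z + -0.0486 = 0;  Δ = 0.2131;  z = -0.2507 or 0.1813 → z<0 root = -0.2507
x = 0.0514, y = -0.0631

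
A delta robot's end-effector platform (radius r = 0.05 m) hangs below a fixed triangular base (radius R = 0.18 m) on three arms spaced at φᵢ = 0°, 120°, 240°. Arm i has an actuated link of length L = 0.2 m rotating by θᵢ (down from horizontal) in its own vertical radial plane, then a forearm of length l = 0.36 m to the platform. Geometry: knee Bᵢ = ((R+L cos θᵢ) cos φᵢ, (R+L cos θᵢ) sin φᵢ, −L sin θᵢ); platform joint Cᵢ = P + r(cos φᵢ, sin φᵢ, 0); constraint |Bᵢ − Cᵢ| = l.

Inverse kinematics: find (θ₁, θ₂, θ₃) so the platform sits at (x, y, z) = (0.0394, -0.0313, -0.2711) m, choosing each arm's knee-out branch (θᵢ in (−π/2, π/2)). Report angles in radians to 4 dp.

θ₁ = 0.2620, θ₂ = 0.6979, θ₃ = 0.4365

φ1=0.0° → target in arm frame (0.0394, -0.0313)
  A cos θ + B sin θ = C:  0.0906·cos θ + -0.2711·sin θ = 0.0173
  θ1 = atan2(B,A) + arccos(C/0.2858) = 0.2620
φ2=120.0° → target in arm frame (-0.0468, -0.0185)
  e−x'=0.1768;  (l²−L²−(e−x')²−y'²−z²)/2L = -0.0387
  √(A²+B²)=0.3237;  θ2 = -0.9929+1.6908 ≈ 0.6979
rotate P by −φ3: (0.0074, 0.0498, -0.2711)
  A cos θ + B sin θ = C:  0.1226·cos θ + -0.2711·sin θ = -0.0035
  √(A²+B²)=0.2975;  θ3 = -1.1461+1.5826 ≈ 0.4365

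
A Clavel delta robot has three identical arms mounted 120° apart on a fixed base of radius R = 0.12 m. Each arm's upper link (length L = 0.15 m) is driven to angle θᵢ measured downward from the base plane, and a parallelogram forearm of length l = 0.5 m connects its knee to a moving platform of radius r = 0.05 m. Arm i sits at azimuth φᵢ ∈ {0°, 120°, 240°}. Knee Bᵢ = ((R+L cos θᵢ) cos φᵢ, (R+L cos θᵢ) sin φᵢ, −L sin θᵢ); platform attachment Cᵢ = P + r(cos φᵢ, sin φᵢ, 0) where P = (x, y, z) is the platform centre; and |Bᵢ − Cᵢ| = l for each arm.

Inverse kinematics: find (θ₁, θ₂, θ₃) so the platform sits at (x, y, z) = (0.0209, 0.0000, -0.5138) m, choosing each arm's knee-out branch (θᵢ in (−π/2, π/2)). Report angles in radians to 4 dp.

θ₁ = 0.3492, θ₂ = 0.4365, θ₃ = 0.4365

arm 1 (φ=0.0°): x'=0.0209, y'=0.0000
  e−x'=0.0491;  (l²−L²−(e−x')²−y'²−z²)/2L = -0.1297
  γ=atan2(-0.5138,0.0491)=-1.4755;  ψ=arccos(-0.2512)=1.8247;  θ1=γ+ψ≈0.3492
rotate P by −φ2: (-0.0104, -0.0181, -0.5138)
  A=0.0804, B=-0.5138, C=(l²−L²−A²−y'²−z²)/(2L)=-0.1443
  √(A²+B²)=0.5201;  θ2 = -1.4155+1.8520 ≈ 0.4365
φ3=240.0° → target in arm frame (-0.0105, 0.0181)
  A=0.0804, B=-0.5138, C=(l²−L²−A²−y'²−z²)/(2L)=-0.1443
  θ3 = atan2(B,A) + arccos(C/0.5201) = 0.4365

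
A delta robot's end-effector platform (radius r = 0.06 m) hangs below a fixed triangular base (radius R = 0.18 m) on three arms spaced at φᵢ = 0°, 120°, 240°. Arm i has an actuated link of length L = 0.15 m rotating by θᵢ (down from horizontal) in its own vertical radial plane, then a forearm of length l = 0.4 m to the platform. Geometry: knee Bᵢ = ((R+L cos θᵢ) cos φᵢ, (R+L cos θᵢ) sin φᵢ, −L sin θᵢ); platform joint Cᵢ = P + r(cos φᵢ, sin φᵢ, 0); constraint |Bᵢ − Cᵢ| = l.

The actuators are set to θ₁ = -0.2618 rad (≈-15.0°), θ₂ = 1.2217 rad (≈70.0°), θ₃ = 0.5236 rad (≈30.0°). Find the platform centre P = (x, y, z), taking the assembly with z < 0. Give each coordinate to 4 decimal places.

(0.1591, -0.1032, -0.3329)

arm 1 at φ=0.0°: (R−r)+L cos θ1 = 0.2649;  S1 = (0.2649, 0.0000, 0.0388)
S2 = (0.1713·cos120.0°, 0.1713·sin120.0°, -0.1410) = (-0.0857, 0.1484, -0.1410)
φ3=240.0°: virtual centre (-0.1250, -0.2164, -0.0750), radius l
|S₂|²−|S₁|² = -0.0225;  |S₃|²−|S₁|² = -0.0036
linear system: -0.7011x+0.2967y = -0.0225−-0.3596z; -0.7797x+-0.4328y = -0.0036−-0.2276z
Cramer: x(z) = 0.0202-0.4173z;  y(z) = -0.0280+0.2258z
quadratic in z: (1.2251)z²+(0.1139)z+(-0.0978)=0, √Δ=0.7017 → z ∈ {-0.3329, 0.2399}; z = -0.3329 (taking z<0)
x = 0.1591, y = -0.1032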